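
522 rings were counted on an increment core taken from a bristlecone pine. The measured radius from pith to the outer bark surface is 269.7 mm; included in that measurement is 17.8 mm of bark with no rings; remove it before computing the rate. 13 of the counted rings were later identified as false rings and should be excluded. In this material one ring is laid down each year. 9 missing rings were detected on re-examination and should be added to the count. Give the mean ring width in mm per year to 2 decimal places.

0.49 mm per year

Correcting the raw count gives 522 − 13 + 9 = 518 true rings.
Net length = 269.7 − 17.8 = 251.9 mm.
251.9 mm over 518 years gives 251.9 / 518 ≈ 0.49 mm per year.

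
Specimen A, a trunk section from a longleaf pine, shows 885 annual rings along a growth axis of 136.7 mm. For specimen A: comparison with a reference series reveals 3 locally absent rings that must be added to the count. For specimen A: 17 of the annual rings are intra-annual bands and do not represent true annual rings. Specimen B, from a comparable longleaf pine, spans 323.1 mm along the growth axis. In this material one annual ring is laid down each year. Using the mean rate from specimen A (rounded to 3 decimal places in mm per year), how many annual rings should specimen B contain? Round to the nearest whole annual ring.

2058 annual rings

Specimen A: adjusted count: 885 − 17 + 3 = 871 annual rings.
A: 136.7 mm over 871 years gives 136.7 / 871 ≈ 0.157 mm per year.
Specimen B: 323.1 mm / 0.157 mm per year = 2057.96 years ≈ 2058 annual rings.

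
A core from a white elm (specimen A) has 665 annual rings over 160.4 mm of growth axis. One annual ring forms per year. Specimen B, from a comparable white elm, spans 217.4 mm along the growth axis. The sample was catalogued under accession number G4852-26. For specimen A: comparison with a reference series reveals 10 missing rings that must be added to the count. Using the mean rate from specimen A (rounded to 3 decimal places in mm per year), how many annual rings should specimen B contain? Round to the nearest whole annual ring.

913 annual rings

Specimen A: correcting the raw count gives 665 + 10 = 675 true annual rings.
A: 160.4 mm over 675 years gives 160.4 / 675 ≈ 0.238 mm per year.
Specimen B: 217.4 mm / 0.238 mm per year = 913.45 years ≈ 913 annual rings.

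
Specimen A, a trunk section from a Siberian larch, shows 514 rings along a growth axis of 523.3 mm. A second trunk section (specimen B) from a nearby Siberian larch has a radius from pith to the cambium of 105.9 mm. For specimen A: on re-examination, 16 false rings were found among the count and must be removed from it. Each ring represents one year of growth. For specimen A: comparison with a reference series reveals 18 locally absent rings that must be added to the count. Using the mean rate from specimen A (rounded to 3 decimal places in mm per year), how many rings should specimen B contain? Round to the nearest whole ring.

104 rings

Specimen A: after corrections the count is 514 − 16 + 18 = 516 rings.
A: Extension rate ≈ 523.3 / 516 = 1.014 mm per year.
B spans 105.9 / 1.014 = 104.44 years ≈ 104 rings.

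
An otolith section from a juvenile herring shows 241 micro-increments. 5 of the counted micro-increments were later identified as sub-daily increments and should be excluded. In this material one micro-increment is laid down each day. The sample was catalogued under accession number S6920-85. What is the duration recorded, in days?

Correcting the raw count gives 241 − 5 = 236 true micro-increments.
At one micro-increment per day, that is 236 days.

236 days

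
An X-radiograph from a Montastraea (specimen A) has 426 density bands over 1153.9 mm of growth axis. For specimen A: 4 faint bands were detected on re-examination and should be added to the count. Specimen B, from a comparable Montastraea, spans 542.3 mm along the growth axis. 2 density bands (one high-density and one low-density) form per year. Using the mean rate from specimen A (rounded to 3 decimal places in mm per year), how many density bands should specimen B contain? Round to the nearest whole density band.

202 density bands

Specimen A: adjusted count: 426 + 4 = 430 density bands.
Specimen A: with 2 density bands per year, 430 / 2 = 215 years.
A: Mean rate = 1153.9 mm / 215 years ≈ 5.367 mm/year.
For B, 542.3 / 5.367 = 101.04 years; at 2 density bands per year that is 101.04 × 2 ≈ 202 density bands.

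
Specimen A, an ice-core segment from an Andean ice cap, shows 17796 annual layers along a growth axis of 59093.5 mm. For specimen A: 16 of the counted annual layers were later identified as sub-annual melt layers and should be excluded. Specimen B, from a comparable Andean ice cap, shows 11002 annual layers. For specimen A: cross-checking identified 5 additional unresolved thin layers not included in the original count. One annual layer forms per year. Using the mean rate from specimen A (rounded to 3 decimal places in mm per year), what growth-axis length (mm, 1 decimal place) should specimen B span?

36559.6 mm

Specimen A: adjusted count: 17796 − 16 + 5 = 17785 annual layers.
A: 59093.5 mm over 17785 years gives 59093.5 / 17785 ≈ 3.323 mm/yr.
Length of B = 3.323 × 11002 = 36559.6 mm.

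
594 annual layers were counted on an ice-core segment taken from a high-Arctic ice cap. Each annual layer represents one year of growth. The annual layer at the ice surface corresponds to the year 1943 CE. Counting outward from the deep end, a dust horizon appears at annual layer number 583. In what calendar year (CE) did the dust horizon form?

1932 CE

Between annual layer 583 and the ice surface there are 594 − 583 = 11 annual layers.
Counting back 11 years from 1943 CE places the dust horizon in 1943 − 11 = 1932 CE.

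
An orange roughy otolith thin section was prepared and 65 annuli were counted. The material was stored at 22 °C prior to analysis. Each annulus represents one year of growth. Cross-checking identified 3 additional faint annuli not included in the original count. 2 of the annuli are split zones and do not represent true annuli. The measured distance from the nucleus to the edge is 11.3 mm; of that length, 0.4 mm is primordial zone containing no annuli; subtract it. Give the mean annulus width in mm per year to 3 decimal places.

After corrections the count is 65 − 2 + 3 = 66 annuli.
Net length = 11.3 − 0.4 = 10.9 mm.
Mean rate = 10.9 mm / 66 years ≈ 0.165 mm per year.

0.165 mm per year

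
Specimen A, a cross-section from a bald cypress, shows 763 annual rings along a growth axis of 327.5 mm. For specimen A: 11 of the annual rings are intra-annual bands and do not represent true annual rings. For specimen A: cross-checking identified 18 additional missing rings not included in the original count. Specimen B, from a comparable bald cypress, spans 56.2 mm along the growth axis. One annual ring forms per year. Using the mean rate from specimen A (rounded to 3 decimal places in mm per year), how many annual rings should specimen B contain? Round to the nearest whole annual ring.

Specimen A: correcting the raw count gives 763 − 11 + 18 = 770 true annual rings.
A: Extension rate ≈ 327.5 / 770 = 0.425 mm per year.
For B, 56.2 / 0.425 = 132.24 years ≈ 132 annual rings.

132 annual rings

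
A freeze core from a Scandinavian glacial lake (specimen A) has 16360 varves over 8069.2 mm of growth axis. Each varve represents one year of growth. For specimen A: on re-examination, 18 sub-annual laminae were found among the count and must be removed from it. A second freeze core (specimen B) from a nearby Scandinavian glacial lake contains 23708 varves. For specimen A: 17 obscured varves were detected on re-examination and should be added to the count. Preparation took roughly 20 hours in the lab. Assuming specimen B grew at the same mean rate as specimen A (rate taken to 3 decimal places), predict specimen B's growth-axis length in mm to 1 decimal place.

11688.0 mm

Specimen A: correcting the raw count gives 16360 − 18 + 17 = 16359 true varves.
A: Mean rate = 8069.2 mm / 16359 years ≈ 0.493 mm/year.
For B, 0.493 mm/year × 23708 years = 11688.0 mm.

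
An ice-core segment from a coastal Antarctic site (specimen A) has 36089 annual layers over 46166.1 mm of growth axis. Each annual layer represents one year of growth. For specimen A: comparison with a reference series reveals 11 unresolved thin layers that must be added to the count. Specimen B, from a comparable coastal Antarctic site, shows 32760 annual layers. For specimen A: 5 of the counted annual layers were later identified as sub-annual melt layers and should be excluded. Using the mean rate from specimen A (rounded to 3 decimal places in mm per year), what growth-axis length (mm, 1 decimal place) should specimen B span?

41900.0 mm

Specimen A: after corrections the count is 36089 − 5 + 11 = 36095 annual layers.
A: Mean rate = 46166.1 mm / 36095 years ≈ 1.279 mm per year.
For B, 1.279 mm/year × 32760 years = 41900.0 mm.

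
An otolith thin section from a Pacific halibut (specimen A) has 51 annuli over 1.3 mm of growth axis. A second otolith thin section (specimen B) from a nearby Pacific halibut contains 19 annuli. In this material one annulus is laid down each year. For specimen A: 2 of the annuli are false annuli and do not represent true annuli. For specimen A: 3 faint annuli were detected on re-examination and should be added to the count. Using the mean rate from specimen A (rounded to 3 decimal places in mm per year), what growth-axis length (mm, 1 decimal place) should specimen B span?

Specimen A: true annulus count = 51 − 2 + 3 = 52.
A: Mean rate = 1.3 mm / 52 years ≈ 0.025 mm/yr.
For B, 0.025 mm/year × 19 years = 0.5 mm.

0.5 mm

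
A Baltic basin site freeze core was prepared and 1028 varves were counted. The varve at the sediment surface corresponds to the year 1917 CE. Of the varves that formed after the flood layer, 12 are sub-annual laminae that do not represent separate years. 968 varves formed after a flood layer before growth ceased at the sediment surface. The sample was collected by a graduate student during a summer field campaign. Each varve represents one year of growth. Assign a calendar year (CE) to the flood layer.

961 CE

There are 968 varves younger than the flood layer.
Excluding 12 false varves: 968 − 12 = 956.
Counting back 956 years from 1917 CE places the flood layer in 1917 − 956 = 961 CE.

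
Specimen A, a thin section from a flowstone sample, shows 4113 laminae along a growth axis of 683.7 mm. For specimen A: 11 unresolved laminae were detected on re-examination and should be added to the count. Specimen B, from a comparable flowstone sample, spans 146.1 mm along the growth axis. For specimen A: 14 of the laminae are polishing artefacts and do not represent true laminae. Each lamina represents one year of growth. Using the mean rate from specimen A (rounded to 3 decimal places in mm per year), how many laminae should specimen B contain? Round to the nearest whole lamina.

Specimen A: correcting the raw count gives 4113 − 14 + 11 = 4110 true laminae.
A: Extension rate ≈ 683.7 / 4110 = 0.166 mm per year.
For B, 146.1 / 0.166 = 880.12 years ≈ 880 laminae.

880 laminae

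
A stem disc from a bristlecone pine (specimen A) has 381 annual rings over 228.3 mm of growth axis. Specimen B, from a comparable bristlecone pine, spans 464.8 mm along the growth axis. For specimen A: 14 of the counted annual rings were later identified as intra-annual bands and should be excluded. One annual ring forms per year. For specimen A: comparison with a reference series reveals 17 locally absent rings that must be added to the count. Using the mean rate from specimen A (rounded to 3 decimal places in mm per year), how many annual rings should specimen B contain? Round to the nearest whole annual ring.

781 annual rings

Specimen A: correcting the raw count gives 381 − 14 + 17 = 384 true annual rings.
A: Mean rate = 228.3 mm / 384 years ≈ 0.595 mm/year.
Specimen B: 464.8 mm / 0.595 mm per year = 781.18 years ≈ 781 annual rings.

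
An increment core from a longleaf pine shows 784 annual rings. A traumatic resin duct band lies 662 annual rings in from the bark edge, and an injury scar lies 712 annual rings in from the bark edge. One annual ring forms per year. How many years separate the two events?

Separation: 712 − 662 = 50 annual rings.
One annual ring per year makes the interval 50 years.

50 years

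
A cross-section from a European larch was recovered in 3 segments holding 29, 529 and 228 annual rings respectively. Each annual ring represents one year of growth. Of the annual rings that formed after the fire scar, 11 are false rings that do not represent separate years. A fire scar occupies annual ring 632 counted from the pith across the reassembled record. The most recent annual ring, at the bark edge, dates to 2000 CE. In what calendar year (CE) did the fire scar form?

Total annual rings = 29 + 529 + 228 = 786.
The fire scar sits at annual ring 632 from the pith, so 786 − 632 = 154 annual rings formed after it.
Excluding 11 false annual rings: 154 − 11 = 143.
Counting back 143 years from 2000 CE places the fire scar in 2000 − 143 = 1857 CE.

1857 CE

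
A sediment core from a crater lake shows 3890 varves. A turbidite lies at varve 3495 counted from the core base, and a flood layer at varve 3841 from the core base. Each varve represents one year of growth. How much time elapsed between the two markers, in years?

346 yr

3841 − 3495 = 346 varves lie between the two events.
At one varve per year, 346 years elapsed between them.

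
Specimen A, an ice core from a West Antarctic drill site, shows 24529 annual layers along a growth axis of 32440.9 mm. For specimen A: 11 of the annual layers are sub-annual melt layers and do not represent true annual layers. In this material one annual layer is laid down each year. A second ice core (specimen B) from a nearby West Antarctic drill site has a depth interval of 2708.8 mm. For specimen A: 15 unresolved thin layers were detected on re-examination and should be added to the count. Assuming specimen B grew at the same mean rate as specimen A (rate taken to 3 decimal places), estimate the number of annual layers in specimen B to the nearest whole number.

Specimen A: adjusted count: 24529 − 11 + 15 = 24533 annual layers.
A: Extension rate ≈ 32440.9 / 24533 = 1.322 mm/year.
Specimen B: 2708.8 mm / 1.322 mm per year = 2049.02 years ≈ 2049 annual layers.

2049 annual layers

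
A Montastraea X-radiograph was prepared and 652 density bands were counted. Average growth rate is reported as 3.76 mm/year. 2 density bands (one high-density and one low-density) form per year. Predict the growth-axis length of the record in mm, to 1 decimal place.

1225.8 mm

652 density bands at 2 per year is 652 / 2 = 326 years.
Predicted length = 3.76 mm/year × 326 years = 1225.8 mm.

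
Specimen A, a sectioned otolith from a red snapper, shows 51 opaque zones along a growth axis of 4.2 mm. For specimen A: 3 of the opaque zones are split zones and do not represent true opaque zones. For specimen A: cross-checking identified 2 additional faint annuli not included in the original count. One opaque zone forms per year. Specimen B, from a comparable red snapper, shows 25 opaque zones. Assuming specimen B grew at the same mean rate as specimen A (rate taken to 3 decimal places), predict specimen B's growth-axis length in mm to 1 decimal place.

2.1 mm

Specimen A: adjusted count: 51 − 3 + 2 = 50 opaque zones.
A: Mean rate = 4.2 mm / 50 years ≈ 0.084 mm/year.
B's length ≈ 0.084 × 25 = 2.1 mm.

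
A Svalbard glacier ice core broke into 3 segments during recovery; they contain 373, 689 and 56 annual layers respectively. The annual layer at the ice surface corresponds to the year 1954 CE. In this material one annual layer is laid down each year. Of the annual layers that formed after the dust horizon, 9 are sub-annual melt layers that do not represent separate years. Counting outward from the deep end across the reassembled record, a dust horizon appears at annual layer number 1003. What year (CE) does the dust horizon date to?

1848 CE

Total annual layers = 373 + 689 + 56 = 1118.
1118 − 1003 = 115 annual layers lie beyond the dust horizon toward the ice surface.
115 − 9 false = 106 true annual layers after the dust horizon.
1954 − 106 = 1848 CE.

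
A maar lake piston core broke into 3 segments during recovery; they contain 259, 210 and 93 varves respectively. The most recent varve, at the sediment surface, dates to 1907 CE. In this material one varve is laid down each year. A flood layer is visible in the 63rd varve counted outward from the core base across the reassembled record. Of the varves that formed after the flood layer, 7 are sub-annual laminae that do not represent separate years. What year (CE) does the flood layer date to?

Total varves = 259 + 210 + 93 = 562.
562 − 63 = 499 varves lie beyond the flood layer toward the sediment surface.
499 − 7 false = 492 true varves after the flood layer.
1907 − 492 = 1415 CE.

1415 CE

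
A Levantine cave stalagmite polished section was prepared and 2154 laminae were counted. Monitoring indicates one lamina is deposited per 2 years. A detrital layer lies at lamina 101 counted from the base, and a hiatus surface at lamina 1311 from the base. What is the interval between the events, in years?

1311 − 101 = 1210 laminae lie between the two events.
Multiplying by 2 years per lamina: 1210 × 2 = 2420 years.

2420 years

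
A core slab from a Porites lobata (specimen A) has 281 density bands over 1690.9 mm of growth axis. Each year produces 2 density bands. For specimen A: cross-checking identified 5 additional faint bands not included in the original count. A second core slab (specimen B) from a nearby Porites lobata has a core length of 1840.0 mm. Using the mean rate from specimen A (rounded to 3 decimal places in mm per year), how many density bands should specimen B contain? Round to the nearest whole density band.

311 density bands

Specimen A: correcting the raw count gives 281 + 5 = 286 true density bands.
Specimen A: with 2 density bands per year, 286 / 2 = 143 years.
A: Mean rate = 1690.9 mm / 143 years ≈ 11.824 mm/yr.
For B, 1840.0 / 11.824 = 155.62 years; at 2 density bands per year that is 155.62 × 2 ≈ 311 density bands.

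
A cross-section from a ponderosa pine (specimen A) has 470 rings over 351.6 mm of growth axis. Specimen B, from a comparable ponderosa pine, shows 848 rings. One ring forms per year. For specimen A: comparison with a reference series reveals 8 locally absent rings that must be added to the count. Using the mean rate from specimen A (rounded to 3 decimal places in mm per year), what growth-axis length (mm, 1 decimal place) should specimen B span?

624.1 mm

Specimen A: adjusted count: 470 + 8 = 478 rings.
A: Extension rate ≈ 351.6 / 478 = 0.736 mm/yr.
For B, 0.736 mm/year × 848 years = 624.1 mm.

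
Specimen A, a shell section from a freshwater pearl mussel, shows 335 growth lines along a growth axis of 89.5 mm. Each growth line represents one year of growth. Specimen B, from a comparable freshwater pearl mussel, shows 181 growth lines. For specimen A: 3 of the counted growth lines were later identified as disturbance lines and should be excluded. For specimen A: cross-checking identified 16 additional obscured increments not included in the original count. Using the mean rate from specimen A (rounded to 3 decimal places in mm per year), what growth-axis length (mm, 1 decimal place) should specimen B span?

Specimen A: true growth line count = 335 − 3 + 16 = 348.
A: Extension rate ≈ 89.5 / 348 = 0.257 mm/yr.
For B, 0.257 mm/year × 181 years = 46.5 mm.

46.5 mm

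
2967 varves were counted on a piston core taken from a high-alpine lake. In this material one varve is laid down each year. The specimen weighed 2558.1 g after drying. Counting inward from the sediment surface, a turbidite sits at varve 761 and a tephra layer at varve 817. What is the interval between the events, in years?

56 years

817 − 761 = 56 varves lie between the two events.
That is 56 years at one varve per year.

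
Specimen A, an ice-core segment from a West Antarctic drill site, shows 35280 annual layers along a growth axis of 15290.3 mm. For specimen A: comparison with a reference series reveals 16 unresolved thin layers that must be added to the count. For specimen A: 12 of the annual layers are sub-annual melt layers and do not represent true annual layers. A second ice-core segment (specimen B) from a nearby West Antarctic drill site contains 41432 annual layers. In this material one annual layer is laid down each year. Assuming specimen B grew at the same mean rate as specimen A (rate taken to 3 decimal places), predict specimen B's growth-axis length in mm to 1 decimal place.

17940.1 mm

Specimen A: correcting the raw count gives 35280 − 12 + 16 = 35284 true annual layers.
A: Mean rate = 15290.3 mm / 35284 years ≈ 0.433 mm/year.
B's length ≈ 0.433 × 41432 = 17940.1 mm.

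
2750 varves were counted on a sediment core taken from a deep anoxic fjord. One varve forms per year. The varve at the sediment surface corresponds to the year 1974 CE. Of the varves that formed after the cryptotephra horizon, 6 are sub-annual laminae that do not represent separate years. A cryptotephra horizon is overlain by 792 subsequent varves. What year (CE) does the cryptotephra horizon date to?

792 varves formed after the cryptotephra horizon.
Removing the 6 false varves leaves 792 − 6 = 786 true varves beyond the cryptotephra horizon.
1974 − 786 = 1188 CE.

1188 CE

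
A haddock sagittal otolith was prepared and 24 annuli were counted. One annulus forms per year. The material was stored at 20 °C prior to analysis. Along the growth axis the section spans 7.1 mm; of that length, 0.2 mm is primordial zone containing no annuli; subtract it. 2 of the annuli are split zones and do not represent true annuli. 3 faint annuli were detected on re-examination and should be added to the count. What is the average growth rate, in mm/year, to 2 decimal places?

After corrections the count is 24 − 2 + 3 = 25 annuli.
The growth record spans 7.1 − 0.2 = 6.9 mm.
Extension rate ≈ 6.9 / 25 = 0.28 mm/year.

0.28 mm/year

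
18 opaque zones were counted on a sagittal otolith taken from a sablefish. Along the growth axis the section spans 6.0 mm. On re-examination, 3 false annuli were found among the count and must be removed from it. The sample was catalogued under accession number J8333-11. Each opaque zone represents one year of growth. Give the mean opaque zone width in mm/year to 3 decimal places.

0.400 mm/year

Correcting the raw count gives 18 − 3 = 15 true opaque zones.
6.0 mm over 15 years gives 6.0 / 15 ≈ 0.400 mm/year.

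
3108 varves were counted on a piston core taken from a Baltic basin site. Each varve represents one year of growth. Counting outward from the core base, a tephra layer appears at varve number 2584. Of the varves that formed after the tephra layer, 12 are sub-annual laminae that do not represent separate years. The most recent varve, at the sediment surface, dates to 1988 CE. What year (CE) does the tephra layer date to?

3108 − 2584 = 524 varves lie beyond the tephra layer toward the sediment surface.
Excluding 12 false varves: 524 − 12 = 512.
Counting back 512 years from 1988 CE places the tephra layer in 1988 − 512 = 1476 CE.

1476 CE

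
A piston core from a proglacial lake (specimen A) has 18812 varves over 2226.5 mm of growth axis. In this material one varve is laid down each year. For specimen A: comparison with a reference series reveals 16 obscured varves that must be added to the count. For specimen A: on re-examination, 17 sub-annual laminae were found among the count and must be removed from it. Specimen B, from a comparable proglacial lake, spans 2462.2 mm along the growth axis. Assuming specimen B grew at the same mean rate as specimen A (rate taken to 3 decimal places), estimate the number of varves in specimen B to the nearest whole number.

Specimen A: adjusted count: 18812 − 17 + 16 = 18811 varves.
A: Mean rate = 2226.5 mm / 18811 years ≈ 0.118 mm/year.
Specimen B: 2462.2 mm / 0.118 mm per year = 20866.10 years ≈ 20866 varves.

20866 varves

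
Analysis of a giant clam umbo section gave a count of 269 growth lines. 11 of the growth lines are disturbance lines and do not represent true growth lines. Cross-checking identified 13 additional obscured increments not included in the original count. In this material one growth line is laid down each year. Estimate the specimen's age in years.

After corrections the count is 269 − 11 + 13 = 271 growth lines.
One growth line per year makes the duration 271 years.

271 years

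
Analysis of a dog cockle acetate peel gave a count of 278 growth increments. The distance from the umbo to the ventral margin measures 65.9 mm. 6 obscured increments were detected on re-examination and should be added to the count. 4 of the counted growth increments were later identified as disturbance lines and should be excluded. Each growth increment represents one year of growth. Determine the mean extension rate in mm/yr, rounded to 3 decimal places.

Adjusted count: 278 − 4 + 6 = 280 growth increments.
65.9 mm over 280 years gives 65.9 / 280 ≈ 0.235 mm/yr.

0.235 mm/yr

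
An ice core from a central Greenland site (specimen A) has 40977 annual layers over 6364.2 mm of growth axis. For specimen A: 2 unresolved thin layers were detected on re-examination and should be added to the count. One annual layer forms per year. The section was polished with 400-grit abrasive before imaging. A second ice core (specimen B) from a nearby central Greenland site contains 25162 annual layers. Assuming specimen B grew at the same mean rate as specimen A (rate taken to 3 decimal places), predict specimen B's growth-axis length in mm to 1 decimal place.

Specimen A: adjusted count: 40977 + 2 = 40979 annual layers.
A: Mean rate = 6364.2 mm / 40979 years ≈ 0.155 mm/yr.
For B, 0.155 mm/year × 25162 years = 3900.1 mm.

3900.1 mm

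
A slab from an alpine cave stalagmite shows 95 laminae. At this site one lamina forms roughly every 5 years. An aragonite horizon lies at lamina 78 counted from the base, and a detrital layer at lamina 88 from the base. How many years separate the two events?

50 years

Separation: 88 − 78 = 10 laminae.
At 5 years per lamina, 10 × 5 = 50 years.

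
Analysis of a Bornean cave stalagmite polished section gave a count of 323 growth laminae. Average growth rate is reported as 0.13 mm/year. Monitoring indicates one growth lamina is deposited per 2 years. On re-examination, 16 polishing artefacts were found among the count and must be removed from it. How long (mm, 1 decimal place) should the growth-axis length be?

79.8 mm

Correcting the raw count gives 323 − 16 = 307 true growth laminae.
At 2 years per growth lamina, 307 × 2 = 614 years.
Length ≈ 0.13 × 614 = 79.8 mm.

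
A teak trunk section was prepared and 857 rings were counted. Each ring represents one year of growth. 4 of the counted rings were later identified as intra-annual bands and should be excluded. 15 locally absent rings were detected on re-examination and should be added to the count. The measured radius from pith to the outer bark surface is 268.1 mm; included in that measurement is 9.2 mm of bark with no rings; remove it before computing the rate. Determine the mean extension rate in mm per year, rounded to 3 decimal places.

0.298 mm per year

Adjusted count: 857 − 4 + 15 = 868 rings.
Removing the 9.2 mm offcut leaves 268.1 − 9.2 = 258.9 mm.
Extension rate ≈ 258.9 / 868 = 0.298 mm per year.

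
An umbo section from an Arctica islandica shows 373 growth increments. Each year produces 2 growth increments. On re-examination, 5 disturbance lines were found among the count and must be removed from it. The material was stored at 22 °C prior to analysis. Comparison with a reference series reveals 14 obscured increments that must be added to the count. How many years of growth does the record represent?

191 yr

After corrections the count is 373 − 5 + 14 = 382 growth increments.
382 growth increments at 2 per year is 382 / 2 = 191 years.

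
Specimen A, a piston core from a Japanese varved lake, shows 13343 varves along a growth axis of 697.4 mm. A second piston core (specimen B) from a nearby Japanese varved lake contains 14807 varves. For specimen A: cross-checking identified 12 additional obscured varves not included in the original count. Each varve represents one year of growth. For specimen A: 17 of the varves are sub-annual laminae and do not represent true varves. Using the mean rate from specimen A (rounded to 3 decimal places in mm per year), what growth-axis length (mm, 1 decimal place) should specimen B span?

Specimen A: true varve count = 13343 − 17 + 12 = 13338.
A: 697.4 mm over 13338 years gives 697.4 / 13338 ≈ 0.052 mm per year.
For B, 0.052 mm/year × 14807 years = 770.0 mm.

770.0 mm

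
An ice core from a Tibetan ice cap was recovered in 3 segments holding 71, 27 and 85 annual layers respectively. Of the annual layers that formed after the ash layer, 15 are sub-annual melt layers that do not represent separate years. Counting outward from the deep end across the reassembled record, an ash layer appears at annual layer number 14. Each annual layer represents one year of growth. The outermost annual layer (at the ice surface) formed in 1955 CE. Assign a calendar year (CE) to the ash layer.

1801 CE

Total annual layers = 71 + 27 + 85 = 183.
183 − 14 = 169 annual layers lie beyond the ash layer toward the ice surface.
Removing the 15 false annual layers leaves 169 − 15 = 154 true annual layers beyond the ash layer.
The annual layer at the ice surface is 1955 CE, so the ash layer dates to 1955 − 154 = 1801 CE.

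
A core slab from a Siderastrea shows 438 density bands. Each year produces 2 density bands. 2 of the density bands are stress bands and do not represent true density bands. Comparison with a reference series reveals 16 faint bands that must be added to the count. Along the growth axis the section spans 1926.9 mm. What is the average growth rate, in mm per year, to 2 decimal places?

Correcting the raw count gives 438 − 2 + 16 = 452 true density bands.
Dividing by 2 density bands per year: 452 / 2 = 226 years.
Mean rate = 1926.9 mm / 226 years ≈ 8.53 mm per year.

8.53 mm per year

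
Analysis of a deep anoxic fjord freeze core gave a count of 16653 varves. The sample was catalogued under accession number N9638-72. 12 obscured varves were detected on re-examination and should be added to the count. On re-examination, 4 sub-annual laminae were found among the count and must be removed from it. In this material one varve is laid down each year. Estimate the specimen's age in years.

Correcting the raw count gives 16653 − 4 + 12 = 16661 true varves.
With a one-to-one varve periodicity this is 16661 years.

16661 yr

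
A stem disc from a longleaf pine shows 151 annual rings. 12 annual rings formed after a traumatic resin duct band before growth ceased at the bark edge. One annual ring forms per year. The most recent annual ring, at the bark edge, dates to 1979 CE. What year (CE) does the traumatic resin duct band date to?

1967 CE

12 annual rings post-date the traumatic resin duct band.
The annual ring at the bark edge is 1979 CE, so the traumatic resin duct band dates to 1979 − 12 = 1967 CE.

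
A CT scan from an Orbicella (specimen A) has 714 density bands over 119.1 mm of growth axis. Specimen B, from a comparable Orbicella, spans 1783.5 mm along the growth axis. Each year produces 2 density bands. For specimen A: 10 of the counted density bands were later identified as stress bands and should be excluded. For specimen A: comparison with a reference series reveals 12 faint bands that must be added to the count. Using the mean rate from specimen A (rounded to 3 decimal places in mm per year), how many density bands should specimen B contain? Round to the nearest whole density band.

10712 density bands

Specimen A: after corrections the count is 714 − 10 + 12 = 716 density bands.
Specimen A: with 2 density bands per year, 716 / 2 = 358 years.
A: Extension rate ≈ 119.1 / 358 = 0.333 mm/yr.
For B, 1783.5 / 0.333 = 5355.86 years; at 2 density bands per year that is 5355.86 × 2 ≈ 10712 density bands.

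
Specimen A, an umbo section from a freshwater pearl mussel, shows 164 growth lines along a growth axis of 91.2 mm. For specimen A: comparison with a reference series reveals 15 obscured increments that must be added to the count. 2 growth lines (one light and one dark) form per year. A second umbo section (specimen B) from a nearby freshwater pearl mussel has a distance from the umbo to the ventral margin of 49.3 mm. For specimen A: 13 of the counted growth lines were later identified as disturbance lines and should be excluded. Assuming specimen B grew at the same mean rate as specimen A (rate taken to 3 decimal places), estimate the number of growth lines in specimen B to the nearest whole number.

90 growth lines

Specimen A: true growth line count = 164 − 13 + 15 = 166.
Specimen A: with 2 growth lines per year, 166 / 2 = 83 years.
A: Extension rate ≈ 91.2 / 83 = 1.099 mm per year.
Specimen B: 49.3 mm / 1.099 mm per year = 44.86 years; at 2 growth lines per year that is 44.86 × 2 ≈ 90 growth lines.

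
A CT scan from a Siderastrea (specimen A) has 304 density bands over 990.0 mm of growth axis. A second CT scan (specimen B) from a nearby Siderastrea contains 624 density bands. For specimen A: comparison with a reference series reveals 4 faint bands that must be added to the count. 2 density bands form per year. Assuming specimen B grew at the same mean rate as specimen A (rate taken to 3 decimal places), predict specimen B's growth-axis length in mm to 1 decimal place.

2005.8 mm

Specimen A: correcting the raw count gives 304 + 4 = 308 true density bands.
Specimen A: 308 density bands at 2 per year is 308 / 2 = 154 years.
A: Mean rate = 990.0 mm / 154 years ≈ 6.429 mm/year.
Specimen B: 624 density bands at 2 per year is 624 / 2 = 312 years. Length of B = 6.429 × 312 = 2005.8 mm.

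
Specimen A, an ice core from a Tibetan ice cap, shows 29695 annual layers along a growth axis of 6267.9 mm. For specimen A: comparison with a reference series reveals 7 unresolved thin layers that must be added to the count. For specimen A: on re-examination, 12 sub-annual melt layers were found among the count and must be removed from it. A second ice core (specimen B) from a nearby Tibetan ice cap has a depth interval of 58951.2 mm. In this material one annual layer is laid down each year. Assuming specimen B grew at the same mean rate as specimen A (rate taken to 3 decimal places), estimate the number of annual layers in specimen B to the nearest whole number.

Specimen A: correcting the raw count gives 29695 − 12 + 7 = 29690 true annual layers.
A: Extension rate ≈ 6267.9 / 29690 = 0.211 mm/year.
B spans 58951.2 / 0.211 = 279389.57 years ≈ 279390 annual layers.

279390 annual layers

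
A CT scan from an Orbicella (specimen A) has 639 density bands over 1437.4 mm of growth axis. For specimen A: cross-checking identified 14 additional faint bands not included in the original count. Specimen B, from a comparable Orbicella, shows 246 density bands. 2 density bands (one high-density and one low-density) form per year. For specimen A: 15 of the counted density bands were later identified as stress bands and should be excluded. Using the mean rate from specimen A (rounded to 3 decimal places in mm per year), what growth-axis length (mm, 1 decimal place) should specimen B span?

Specimen A: correcting the raw count gives 639 − 15 + 14 = 638 true density bands.
Specimen A: 638 density bands at 2 per year is 638 / 2 = 319 years.
A: Extension rate ≈ 1437.4 / 319 = 4.506 mm/yr.
Specimen B: 246 density bands at 2 per year is 246 / 2 = 123 years. Length of B = 4.506 × 123 = 554.2 mm.

554.2 mm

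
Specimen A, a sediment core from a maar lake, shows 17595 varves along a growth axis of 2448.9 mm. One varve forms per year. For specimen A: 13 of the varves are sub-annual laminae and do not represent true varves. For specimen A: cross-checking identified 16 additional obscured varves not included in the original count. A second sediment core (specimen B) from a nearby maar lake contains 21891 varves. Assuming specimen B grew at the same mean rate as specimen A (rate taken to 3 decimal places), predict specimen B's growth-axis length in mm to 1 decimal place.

3042.8 mm

Specimen A: correcting the raw count gives 17595 − 13 + 16 = 17598 true varves.
A: Mean rate = 2448.9 mm / 17598 years ≈ 0.139 mm/year.
Length of B = 0.139 × 21891 = 3042.8 mm.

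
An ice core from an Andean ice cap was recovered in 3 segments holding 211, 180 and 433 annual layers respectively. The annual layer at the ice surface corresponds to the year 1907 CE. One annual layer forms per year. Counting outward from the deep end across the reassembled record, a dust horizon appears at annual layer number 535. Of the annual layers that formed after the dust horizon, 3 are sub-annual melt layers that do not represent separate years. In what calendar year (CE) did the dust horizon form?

1621 CE

Total annual layers = 211 + 180 + 433 = 824.
824 − 535 = 289 annual layers lie beyond the dust horizon toward the ice surface.
Removing the 3 false annual layers leaves 289 − 3 = 286 true annual layers beyond the dust horizon.
1907 − 286 = 1621 CE.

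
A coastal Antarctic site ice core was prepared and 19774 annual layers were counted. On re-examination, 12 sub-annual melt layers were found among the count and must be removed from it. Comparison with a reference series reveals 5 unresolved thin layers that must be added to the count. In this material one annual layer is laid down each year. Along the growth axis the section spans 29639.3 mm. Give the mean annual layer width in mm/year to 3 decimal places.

1.499 mm/year

Correcting the raw count gives 19774 − 12 + 5 = 19767 true annual layers.
29639.3 mm over 19767 years gives 29639.3 / 19767 ≈ 1.499 mm/year.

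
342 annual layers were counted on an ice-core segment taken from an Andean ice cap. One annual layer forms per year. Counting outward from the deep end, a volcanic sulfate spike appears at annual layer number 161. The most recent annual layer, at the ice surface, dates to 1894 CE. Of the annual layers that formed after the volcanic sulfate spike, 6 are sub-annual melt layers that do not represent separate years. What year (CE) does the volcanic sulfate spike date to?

342 − 161 = 181 annual layers lie beyond the volcanic sulfate spike toward the ice surface.
181 − 6 false = 175 true annual layers after the volcanic sulfate spike.
Counting back 175 years from 1894 CE places the volcanic sulfate spike in 1894 − 175 = 1719 CE.

1719 CE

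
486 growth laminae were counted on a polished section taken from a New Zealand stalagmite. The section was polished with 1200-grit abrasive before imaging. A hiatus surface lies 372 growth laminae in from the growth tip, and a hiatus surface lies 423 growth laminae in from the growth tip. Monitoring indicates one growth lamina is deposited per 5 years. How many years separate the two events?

Separation: 423 − 372 = 51 growth laminae.
51 growth laminae at 5 years each span 51 × 5 = 255 years.

255 years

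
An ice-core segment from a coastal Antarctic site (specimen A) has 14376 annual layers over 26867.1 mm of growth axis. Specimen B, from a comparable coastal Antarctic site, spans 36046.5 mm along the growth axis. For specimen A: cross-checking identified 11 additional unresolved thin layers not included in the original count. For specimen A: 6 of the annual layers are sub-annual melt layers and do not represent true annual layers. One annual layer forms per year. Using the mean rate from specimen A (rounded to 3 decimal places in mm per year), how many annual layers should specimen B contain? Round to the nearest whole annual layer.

19297 annual layers

Specimen A: true annual layer count = 14376 − 6 + 11 = 14381.
A: 26867.1 mm over 14381 years gives 26867.1 / 14381 ≈ 1.868 mm/yr.
B spans 36046.5 / 1.868 = 19296.84 years ≈ 19297 annual layers.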